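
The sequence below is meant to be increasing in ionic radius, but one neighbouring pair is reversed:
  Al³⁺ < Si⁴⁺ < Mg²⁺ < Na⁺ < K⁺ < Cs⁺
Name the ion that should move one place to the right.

Scanning neighbour by neighbour, only Al³⁺/Si⁴⁺ violates a trend: Si⁴⁺ and Al³⁺ share 10 electrons; the higher nuclear charge on Si (Z=14) contracts it more, so Si⁴⁺ < Al³⁺. That makes Al³⁺ the one sitting a position early relative to where it belongs.

Al³⁺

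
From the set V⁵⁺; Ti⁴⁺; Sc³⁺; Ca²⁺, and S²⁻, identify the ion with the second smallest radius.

Ti⁴⁺

Each ion has 18 electrons. The ranking follows nuclear charge in reverse — greater Z gives a smaller radius. V⁵⁺ (Z=23), Ti⁴⁺ (Z=22), Sc³⁺ (Z=21), Ca²⁺ (Z=20), S²⁻ (Z=16).
Full ascending order: V⁵⁺ < Ti⁴⁺ < Sc³⁺ < Ca²⁺ < S²⁻. Counting from the smallest, position 2 is Ti⁴⁺.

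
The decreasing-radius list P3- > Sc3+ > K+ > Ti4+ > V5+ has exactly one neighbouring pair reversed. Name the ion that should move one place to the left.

Scanning neighbour by neighbour, only Sc3+/K+ violates a trend: both have 18 electrons but Z(Sc)=21 > Z(K)=19, so Sc3+ should be the smaller of the two. That makes K+ the one sitting a position late relative to where it belongs.

K+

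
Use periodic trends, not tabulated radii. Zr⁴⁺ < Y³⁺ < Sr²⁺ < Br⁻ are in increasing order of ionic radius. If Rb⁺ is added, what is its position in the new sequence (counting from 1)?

4

All of these have 36 electrons (isoelectronic). With the same electron cloud, the ion with the most protons pulls it in tightest. Nuclear charges: Zr⁴⁺ (Z=40), Y³⁺ (Z=39), Sr²⁺ (Z=38), Rb⁺ (Z=37), Br⁻ (Z=35). Highest Z is smallest.
Putting Rb⁺ in gives Zr⁴⁺ < Y³⁺ < Sr²⁺ < Rb⁺ < Br⁻; it lands at slot 4.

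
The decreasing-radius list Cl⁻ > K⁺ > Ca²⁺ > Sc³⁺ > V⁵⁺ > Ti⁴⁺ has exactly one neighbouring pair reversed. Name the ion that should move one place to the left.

Scanning neighbour by neighbour, only V⁵⁺/Ti⁴⁺ violates a trend: they are isoelectronic (18 e⁻) and V has more protons than Ti (23 vs 22), making V⁵⁺ smaller. That makes Ti⁴⁺ the one sitting a position late relative to where it belongs.

Ti⁴⁺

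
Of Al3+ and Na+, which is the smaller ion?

All of these have 10 electrons (isoelectronic). With the same electron cloud, the ion with the most protons pulls it in tightest. Nuclear charges: Al3+ (Z=13), Na+ (Z=11). Highest Z is smallest.

Al3+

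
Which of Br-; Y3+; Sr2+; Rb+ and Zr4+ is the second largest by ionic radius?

Rb+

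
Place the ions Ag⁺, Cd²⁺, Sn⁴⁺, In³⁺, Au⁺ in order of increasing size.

Sn⁴⁺ < In³⁺ < Cd²⁺ < Ag⁺ < Au⁺

Work out protons and electrons: Sn⁴⁺ has 46 e⁻ (Z=50), In³⁺ has 46 e⁻ (Z=49), Cd²⁺ has 46 e⁻ (Z=48), Ag⁺ has 46 e⁻ (Z=47), Au⁺ has 78 e⁻ (Z=79). Sn⁴⁺ < In³⁺ (isoelectronic, higher Z=50 is smaller); In³⁺ < Cd²⁺ (isoelectronic, higher Z=49 is smaller); Cd²⁺ < Ag⁺ (isoelectronic, higher Z=48 is smaller); Ag⁺ < Au⁺ (same group, period 5 vs 6).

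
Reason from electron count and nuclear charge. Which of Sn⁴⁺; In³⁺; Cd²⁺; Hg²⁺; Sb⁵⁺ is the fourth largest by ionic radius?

Sn⁴⁺

Electron counts and nuclear charges: Sb⁵⁺: 46 e⁻, Z=51, Sn⁴⁺: 46 e⁻, Z=50, In³⁺: 46 e⁻, Z=49, Cd²⁺: 46 e⁻, Z=48, Hg²⁺: 78 e⁻, Z=80. Sb⁵⁺ < Sn⁴⁺ (isoelectronic, higher Z=51 is smaller); Sn⁴⁺ < In³⁺ (both 46 e⁻, Z=50>49); In³⁺ < Cd²⁺ (both 46 e⁻, Z=49>48); Cd²⁺ < Hg²⁺ (same group, 1 shell fewer).
Full ascending order: Sb⁵⁺ < Sn⁴⁺ < In³⁺ < Cd²⁺ < Hg²⁺. Counting from the largest, position 4 is Sn⁴⁺.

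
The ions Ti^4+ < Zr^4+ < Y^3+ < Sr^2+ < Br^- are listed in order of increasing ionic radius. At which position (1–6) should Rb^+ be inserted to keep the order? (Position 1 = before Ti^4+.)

5

Ti^4+ (Z=22, 18 e⁻), Zr^4+ (Z=40, 36 e⁻), Y^3+ (Z=39, 36 e⁻), Sr^2+ (Z=38, 36 e⁻), Rb^+ (Z=37, 36 e⁻), Br^- (Z=35, 36 e⁻). Ti^4+ < Zr^4+ (same group, period 4 vs 5); Zr^4+ < Y^3+ (isoelectronic, higher Z=40 is smaller); Y^3+ < Sr^2+ (both 36 e⁻, Z=39>38); Sr^2+ < Rb^+ (both 36 e⁻, Z=38>37); Rb^+ < Br^- (both 36 e⁻, Z=37>35).
Merged order: Ti^4+ < Zr^4+ < Y^3+ < Sr^2+ < Rb^+ < Br^- — Rb^+ is number 5.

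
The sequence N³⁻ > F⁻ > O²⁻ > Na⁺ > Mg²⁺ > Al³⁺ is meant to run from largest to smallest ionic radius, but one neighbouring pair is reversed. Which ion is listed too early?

F⁻

Compare adjacent ions: they are isoelectronic (10 e⁻) and F has more protons than O (9 vs 8), making F⁻ smaller — yet in this decreasing list F⁻ sits before O²⁻. Nothing else is reversed, so F⁻ should move one place to the right.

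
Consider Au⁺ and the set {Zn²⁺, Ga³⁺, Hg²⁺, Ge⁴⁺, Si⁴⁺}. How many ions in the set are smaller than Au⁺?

5

First list Z and electron count for each: Si⁴⁺: 10 e⁻, Z=14, Ge⁴⁺: 28 e⁻, Z=32, Ga³⁺: 28 e⁻, Z=31, Zn²⁺: 28 e⁻, Z=30, Hg²⁺: 78 e⁻, Z=80, Au⁺: 78 e⁻, Z=79. Si⁴⁺ < Ge⁴⁺ (same group, 1 shell fewer); Ge⁴⁺ < Ga³⁺ (isoelectronic, higher Z=32 is smaller); Ga³⁺ < Zn²⁺ (both 28 e⁻, Z=31>30); Zn²⁺ < Hg²⁺ (same group, period 4 vs 6); Hg²⁺ < Au⁺ (both 78 e⁻, Z=80>79).
Relative to Au⁺, the ions that are smaller are Si⁴⁺, Ge⁴⁺, Ga³⁺, Zn²⁺, Hg²⁺. That's 5.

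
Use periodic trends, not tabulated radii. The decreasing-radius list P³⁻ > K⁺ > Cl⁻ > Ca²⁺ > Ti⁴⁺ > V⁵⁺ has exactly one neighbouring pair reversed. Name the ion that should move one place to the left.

The pair K⁺, Cl⁻ is the wrong way round — K⁺ and Cl⁻ share 18 electrons; the higher nuclear charge on K (Z=19) contracts it more, so K⁺ < Cl⁻. All other adjacent pairs agree with periodic trends, so Cl⁻ is the misplaced ion.

Cl⁻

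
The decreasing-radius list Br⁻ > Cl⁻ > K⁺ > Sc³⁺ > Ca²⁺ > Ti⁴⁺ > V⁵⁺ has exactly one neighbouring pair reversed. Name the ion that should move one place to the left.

The pair Sc³⁺, Ca²⁺ is the wrong way round — they are isoelectronic (18 e⁻) and Sc has more protons than Ca (21 vs 20), making Sc³⁺ smaller. All other adjacent pairs agree with periodic trends, so Ca²⁺ is the misplaced ion.

Ca²⁺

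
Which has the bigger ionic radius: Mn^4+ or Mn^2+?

Mn^2+

These are all Mn ions. Removing more electrons (higher positive charge) pulls the remaining electrons in closer, so Mn^4+ is smallest and Mn^2+ is largest.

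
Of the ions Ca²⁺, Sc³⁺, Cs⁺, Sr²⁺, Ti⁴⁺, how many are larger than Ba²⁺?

1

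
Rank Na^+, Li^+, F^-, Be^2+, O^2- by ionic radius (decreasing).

O^2- > F^- > Na^+ > Li^+ > Be^2+

Electron counts and nuclear charges: Be^2+ (Z=4, 2 e⁻), Li^+ (Z=3, 2 e⁻), Na^+ (Z=11, 10 e⁻), F^- (Z=9, 10 e⁻), O^2- (Z=8, 10 e⁻). Be^2+ < Li^+ (both 2 e⁻, Z=4>3); Li^+ < Na^+ (same group, 1 shell fewer); Na^+ < F^- (isoelectronic, higher Z=11 is smaller); F^- < O^2- (both 10 e⁻, Z=9>8).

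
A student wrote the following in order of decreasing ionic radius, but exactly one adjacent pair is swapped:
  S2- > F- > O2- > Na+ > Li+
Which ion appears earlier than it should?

The pair F-, O2- is the wrong way round — F- and O2- share 10 electrons; the higher nuclear charge on F (Z=9) contracts it more, so F- < O2-. All other adjacent pairs agree with periodic trends, so F- is the misplaced ion.

F-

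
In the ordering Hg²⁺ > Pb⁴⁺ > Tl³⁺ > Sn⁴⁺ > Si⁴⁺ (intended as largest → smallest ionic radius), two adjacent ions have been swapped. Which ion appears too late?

Compare adjacent ions: they are isoelectronic (78 e⁻) and Pb has more protons than Tl (82 vs 81), making Pb⁴⁺ smaller — yet in this decreasing list Pb⁴⁺ sits before Tl³⁺. Nothing else is reversed, so Tl³⁺ should move one place to the left.

Tl³⁺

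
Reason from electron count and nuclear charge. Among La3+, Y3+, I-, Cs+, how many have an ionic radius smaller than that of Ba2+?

2

Y3+ has 36 e⁻ (Z=39), La3+ has 54 e⁻ (Z=57), Ba2+ has 54 e⁻ (Z=56), Cs+ has 54 e⁻ (Z=55), I- has 54 e⁻ (Z=53). Y3+ < La3+ (same group, 1 shell fewer); La3+ < Ba2+ (isoelectronic, higher Z=57 is smaller); Ba2+ < Cs+ (isoelectronic, higher Z=56 is smaller); Cs+ < I- (isoelectronic, higher Z=55 is smaller).
Placing each against Ba2+: smaller — Y3+, La3+; larger — Cs+, I-. Count: 2.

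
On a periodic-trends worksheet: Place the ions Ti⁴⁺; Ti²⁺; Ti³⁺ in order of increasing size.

Ti⁴⁺ < Ti³⁺ < Ti²⁺

For a single element, ionic radius drops as positive charge rises — Ti⁴⁺ < Ti²⁺.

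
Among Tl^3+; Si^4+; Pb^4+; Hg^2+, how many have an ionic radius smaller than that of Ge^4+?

1

Electron counts and nuclear charges: Si^4+ has 10 e⁻ (Z=14), Ge^4+ has 28 e⁻ (Z=32), Pb^4+ has 78 e⁻ (Z=82), Tl^3+ has 78 e⁻ (Z=81), Hg^2+ has 78 e⁻ (Z=80). Si^4+ < Ge^4+ (same group, period 3 vs 4); Ge^4+ < Pb^4+ (same group, period 4 vs 6); Pb^4+ < Tl^3+ (both 78 e⁻, Z=82>81); Tl^3+ < Hg^2+ (both 78 e⁻, Z=81>80).
Placing each against Ge^4+: smaller — Si^4+; larger — Pb^4+, Tl^3+, Hg^2+. So 1 is smaller.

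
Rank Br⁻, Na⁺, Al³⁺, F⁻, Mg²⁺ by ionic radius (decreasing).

Electron counts and nuclear charges: Al³⁺ (Z=13, 10 e⁻), Mg²⁺ (Z=12, 10 e⁻), Na⁺ (Z=11, 10 e⁻), F⁻ (Z=9, 10 e⁻), Br⁻ (Z=35, 36 e⁻). Al³⁺ < Mg²⁺ (both 10 e⁻, Z=13>12); Mg²⁺ < Na⁺ (isoelectronic, higher Z=12 is smaller); Na⁺ < F⁻ (both 10 e⁻, Z=11>9); F⁻ < Br⁻ (same group, 2 shells fewer).

Br⁻ > F⁻ > Na⁺ > Mg²⁺ > Al³⁺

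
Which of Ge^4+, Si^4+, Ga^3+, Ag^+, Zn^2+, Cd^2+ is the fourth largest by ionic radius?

Ga^3+

Tabulating Z and e⁻: Si^4+ (Z=14, 10 e⁻), Ge^4+ (Z=32, 28 e⁻), Ga^3+ (Z=31, 28 e⁻), Zn^2+ (Z=30, 28 e⁻), Cd^2+ (Z=48, 46 e⁻), Ag^+ (Z=47, 46 e⁻). Si^4+ < Ge^4+ (same group, 1 shell fewer); Ge^4+ < Ga^3+ (both 28 e⁻, Z=32>31); Ga^3+ < Zn^2+ (isoelectronic, higher Z=31 is smaller); Zn^2+ < Cd^2+ (same group, period 4 vs 5); Cd^2+ < Ag^+ (both 46 e⁻, Z=48>47).
Full ascending order: Si^4+ < Ge^4+ < Ga^3+ < Zn^2+ < Cd^2+ < Ag^+. Counting from the largest, position 4 is Ga^3+.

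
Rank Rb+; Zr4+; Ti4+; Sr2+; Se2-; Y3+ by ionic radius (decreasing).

First list Z and electron count for each: Ti4+: 18 e⁻, Z=22, Zr4+: 36 e⁻, Z=40, Y3+: 36 e⁻, Z=39, Sr2+: 36 e⁻, Z=38, Rb+: 36 e⁻, Z=37, Se2-: 36 e⁻, Z=34. Ti4+ < Zr4+ (same group, 1 shell fewer); Zr4+ < Y3+ (isoelectronic, higher Z=40 is smaller); Y3+ < Sr2+ (both 36 e⁻, Z=39>38); Sr2+ < Rb+ (isoelectronic, higher Z=38 is smaller); Rb+ < Se2- (both 36 e⁻, Z=37>34).

Se2- > Rb+ > Sr2+ > Y3+ > Zr4+ > Ti4+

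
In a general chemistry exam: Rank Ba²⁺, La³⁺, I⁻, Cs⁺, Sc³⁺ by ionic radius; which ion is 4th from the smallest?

Sc³⁺: 18 e⁻, Z=21, La³⁺: 54 e⁻, Z=57, Ba²⁺: 54 e⁻, Z=56, Cs⁺: 54 e⁻, Z=55, I⁻: 54 e⁻, Z=53. Sc³⁺ < La³⁺ (same group, 2 shells fewer); La³⁺ < Ba²⁺ (isoelectronic, higher Z=57 is smaller); Ba²⁺ < Cs⁺ (both 54 e⁻, Z=56>55); Cs⁺ < I⁻ (isoelectronic, higher Z=55 is smaller).
Ordering: Sc³⁺ < La³⁺ < Ba²⁺ < Cs⁺ < I⁻. The 4th smallest is Cs⁺.

Cs⁺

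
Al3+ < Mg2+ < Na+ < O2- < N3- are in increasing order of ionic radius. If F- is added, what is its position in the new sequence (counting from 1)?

Isoelectronic series (10 e⁻ each). Size is set by nuclear charge: more protons means a smaller ion. Al3+ (Z=13), Mg2+ (Z=12), Na+ (Z=11), F- (Z=9), O2- (Z=8), N3- (Z=7).
With F- included the full order is Al3+ < Mg2+ < Na+ < F- < O2- < N3-, so it takes position 4.

4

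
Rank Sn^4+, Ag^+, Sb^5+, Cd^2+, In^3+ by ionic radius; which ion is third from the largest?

All of these have 46 electrons (isoelectronic). With the same electron cloud, the ion with the most protons pulls it in tightest. Nuclear charges: Sb^5+ (Z=51), Sn^4+ (Z=50), In^3+ (Z=49), Cd^2+ (Z=48), Ag^+ (Z=47). Highest Z is smallest.
So the order is Sb^5+ < Sn^4+ < In^3+ < Cd^2+ < Ag^+; the 3rd-largest ion is In^3+.

In^3+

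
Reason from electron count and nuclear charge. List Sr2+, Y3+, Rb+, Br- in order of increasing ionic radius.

Y3+ < Sr2+ < Rb+ < Br-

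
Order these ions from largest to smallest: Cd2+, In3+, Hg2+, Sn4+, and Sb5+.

Tabulating Z and e⁻: Sb5+: 46 e⁻, Z=51, Sn4+: 46 e⁻, Z=50, In3+: 46 e⁻, Z=49, Cd2+: 46 e⁻, Z=48, Hg2+: 78 e⁻, Z=80. Sb5+ < Sn4+ (both 46 e⁻, Z=51>50); Sn4+ < In3+ (isoelectronic, higher Z=50 is smaller); In3+ < Cd2+ (both 46 e⁻, Z=49>48); Cd2+ < Hg2+ (same group, 1 shell fewer).

Hg2+ > Cd2+ > In3+ > Sn4+ > Sb5+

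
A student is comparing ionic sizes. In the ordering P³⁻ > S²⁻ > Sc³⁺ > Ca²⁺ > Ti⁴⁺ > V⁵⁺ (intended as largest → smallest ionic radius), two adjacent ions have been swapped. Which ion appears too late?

The pair Sc³⁺, Ca²⁺ is the wrong way round — Sc³⁺ and Ca²⁺ share 18 electrons; the higher nuclear charge on Sc (Z=21) contracts it more, so Sc³⁺ < Ca²⁺. All other adjacent pairs agree with periodic trends, so Ca²⁺ is the misplaced ion.

Ca²⁺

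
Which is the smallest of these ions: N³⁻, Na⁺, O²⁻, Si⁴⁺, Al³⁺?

Si⁴⁺

All of these have 10 electrons (isoelectronic). With the same electron cloud, the ion with the most protons pulls it in tightest. Nuclear charges: Si⁴⁺ (Z=14), Al³⁺ (Z=13), Na⁺ (Z=11), O²⁻ (Z=8), N³⁻ (Z=7). Highest Z is smallest.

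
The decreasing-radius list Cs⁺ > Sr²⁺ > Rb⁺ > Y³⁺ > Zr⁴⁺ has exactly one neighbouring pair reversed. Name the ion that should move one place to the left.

The pair Sr²⁺, Rb⁺ is the wrong way round — Sr²⁺ and Rb⁺ share 36 electrons; the higher nuclear charge on Sr (Z=38) contracts it more, so Sr²⁺ < Rb⁺. All other adjacent pairs agree with periodic trends, so Rb⁺ is the misplaced ion.

Rb⁺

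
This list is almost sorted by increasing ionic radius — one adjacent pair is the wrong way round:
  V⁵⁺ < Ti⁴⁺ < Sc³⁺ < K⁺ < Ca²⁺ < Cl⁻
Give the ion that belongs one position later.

K⁺

Check each adjacent pair. K⁺ and Ca²⁺ are reversed: both have 18 electrons but Z(Ca)=20 > Z(K)=19, so Ca²⁺ should be the smaller of the two. No other neighbouring pair contradicts the periodic trends, so K⁺ is the ion listed too early.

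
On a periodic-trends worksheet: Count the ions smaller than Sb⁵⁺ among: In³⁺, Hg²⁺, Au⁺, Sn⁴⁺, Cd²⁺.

First list Z and electron count for each: Sb⁵⁺: 46 e⁻, Z=51, Sn⁴⁺: 46 e⁻, Z=50, In³⁺: 46 e⁻, Z=49, Cd²⁺: 46 e⁻, Z=48, Hg²⁺: 78 e⁻, Z=80, Au⁺: 78 e⁻, Z=79. Sb⁵⁺ < Sn⁴⁺ (both 46 e⁻, Z=51>50); Sn⁴⁺ < In³⁺ (isoelectronic, higher Z=50 is smaller); In³⁺ < Cd²⁺ (both 46 e⁻, Z=49>48); Cd²⁺ < Hg²⁺ (same group, period 5 vs 6); Hg²⁺ < Au⁺ (isoelectronic, higher Z=80 is smaller).
Relative to Sb⁵⁺, the ions that are smaller are none. That's 0.

0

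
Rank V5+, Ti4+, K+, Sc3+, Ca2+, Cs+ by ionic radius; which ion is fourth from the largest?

Sc3+

Electron counts and nuclear charges: V5+ (Z=23, 18 e⁻), Ti4+ (Z=22, 18 e⁻), Sc3+ (Z=21, 18 e⁻), Ca2+ (Z=20, 18 e⁻), K+ (Z=19, 18 e⁻), Cs+ (Z=55, 54 e⁻). V5+ < Ti4+ (both 18 e⁻, Z=23>22); Ti4+ < Sc3+ (both 18 e⁻, Z=22>21); Sc3+ < Ca2+ (isoelectronic, higher Z=21 is smaller); Ca2+ < K+ (isoelectronic, higher Z=20 is smaller); K+ < Cs+ (same group, period 4 vs 6).
So the order is V5+ < Ti4+ < Sc3+ < Ca2+ < K+ < Cs+; the 4th-largest ion is Sc3+.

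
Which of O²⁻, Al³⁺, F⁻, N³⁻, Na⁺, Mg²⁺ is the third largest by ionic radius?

All of these have 10 electrons (isoelectronic). With the same electron cloud, the ion with the most protons pulls it in tightest. Nuclear charges: Al³⁺ (Z=13), Mg²⁺ (Z=12), Na⁺ (Z=11), F⁻ (Z=9), O²⁻ (Z=8), N³⁻ (Z=7). Highest Z is smallest.
So the order is Al³⁺ < Mg²⁺ < Na⁺ < F⁻ < O²⁻ < N³⁻; the 3rd-largest ion is F⁻.

F⁻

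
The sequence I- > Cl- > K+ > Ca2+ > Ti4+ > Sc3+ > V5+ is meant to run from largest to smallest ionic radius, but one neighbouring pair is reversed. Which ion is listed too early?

Ti4+

The pair Ti4+, Sc3+ is the wrong way round — they are isoelectronic (18 e⁻) and Ti has more protons than Sc (22 vs 21), making Ti4+ smaller. All other adjacent pairs agree with periodic trends, so Ti4+ is the misplaced ion.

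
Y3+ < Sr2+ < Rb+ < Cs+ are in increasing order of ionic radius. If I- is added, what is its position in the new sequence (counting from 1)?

5

Work out protons and electrons: Y3+: 36 e⁻, Z=39, Sr2+: 36 e⁻, Z=38, Rb+: 36 e⁻, Z=37, Cs+: 54 e⁻, Z=55, I-: 54 e⁻, Z=53. Y3+ < Sr2+ (isoelectronic, higher Z=39 is smaller); Sr2+ < Rb+ (both 36 e⁻, Z=38>37); Rb+ < Cs+ (same group, 1 shell fewer); Cs+ < I- (isoelectronic, higher Z=55 is smaller).
The complete sequence is Y3+ < Sr2+ < Rb+ < Cs+ < I-. I- sits at position 5.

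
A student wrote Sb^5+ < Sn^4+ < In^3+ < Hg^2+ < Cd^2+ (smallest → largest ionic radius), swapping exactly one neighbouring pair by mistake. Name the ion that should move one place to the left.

The pair Hg^2+, Cd^2+ is the wrong way round — Cd^2+ and Hg^2+ are in one column with the same charge; the lighter period-5 ion has one fewer shell and is smaller. All other adjacent pairs agree with periodic trends, so Cd^2+ is the misplaced ion.

Cd^2+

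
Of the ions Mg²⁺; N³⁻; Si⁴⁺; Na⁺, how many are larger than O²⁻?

All of these have 10 electrons (isoelectronic). With the same electron cloud, the ion with the most protons pulls it in tightest. Nuclear charges: Si⁴⁺ (Z=14), Mg²⁺ (Z=12), Na⁺ (Z=11), O²⁻ (Z=8), N³⁻ (Z=7). Highest Z is smallest.
Ordering all of them (including O²⁻) by radius gives Si⁴⁺ < Mg²⁺ < Na⁺ < O²⁻ < N³⁻. Count: 1.

1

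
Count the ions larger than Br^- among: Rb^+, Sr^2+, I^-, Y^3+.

1

Work out protons and electrons: Y^3+ has 36 e⁻ (Z=39), Sr^2+ has 36 e⁻ (Z=38), Rb^+ has 36 e⁻ (Z=37), Br^- has 36 e⁻ (Z=35), I^- has 54 e⁻ (Z=53). Y^3+ < Sr^2+ (both 36 e⁻, Z=39>38); Sr^2+ < Rb^+ (both 36 e⁻, Z=38>37); Rb^+ < Br^- (isoelectronic, higher Z=37 is smaller); Br^- < I^- (same group, period 4 vs 5).
Ordering all of them (including Br^-) by radius gives Y^3+ < Sr^2+ < Rb^+ < Br^- < I^-. Count: 1.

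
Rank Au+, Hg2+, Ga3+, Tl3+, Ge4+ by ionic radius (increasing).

Work out protons and electrons: Ge4+ (Z=32, 28 e⁻), Ga3+ (Z=31, 28 e⁻), Tl3+ (Z=81, 78 e⁻), Hg2+ (Z=80, 78 e⁻), Au+ (Z=79, 78 e⁻). Ge4+ < Ga3+ (both 28 e⁻, Z=32>31); Ga3+ < Tl3+ (same group, period 4 vs 6); Tl3+ < Hg2+ (isoelectronic, higher Z=81 is smaller); Hg2+ < Au+ (isoelectronic, higher Z=80 is smaller).

Ge4+ < Ga3+ < Tl3+ < Hg2+ < Au+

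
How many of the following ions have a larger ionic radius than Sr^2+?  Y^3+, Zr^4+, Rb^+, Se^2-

Each ion has 36 electrons. The ranking follows nuclear charge in reverse — greater Z gives a smaller radius. Zr^4+ (Z=40), Y^3+ (Z=39), Sr^2+ (Z=38), Rb^+ (Z=37), Se^2- (Z=34).
Overall: Zr^4+ < Y^3+ < Sr^2+ < Rb^+ < Se^2-. Sr^2+ has 2 below it and 2 above. So 2 are larger.

2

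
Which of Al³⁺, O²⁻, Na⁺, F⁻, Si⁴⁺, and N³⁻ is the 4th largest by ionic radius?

Na⁺

These species are isoelectronic with 10 electrons. The only difference is the number of protons: Si⁴⁺ (Z=14), Al³⁺ (Z=13), Na⁺ (Z=11), F⁻ (Z=9), O²⁻ (Z=8), N³⁻ (Z=7). The strongest nuclear pull (Si⁴⁺) gives the smallest ion.
Full ascending order: Si⁴⁺ < Al³⁺ < Na⁺ < F⁻ < O²⁻ < N³⁻. Counting from the largest, position 4 is Na⁺.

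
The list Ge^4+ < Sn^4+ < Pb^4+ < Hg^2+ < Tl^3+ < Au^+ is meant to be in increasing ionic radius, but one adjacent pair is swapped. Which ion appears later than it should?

Tl^3+

Scanning neighbour by neighbour, only Hg^2+/Tl^3+ violates a trend: they are isoelectronic (78 e⁻) and Tl has more protons than Hg (81 vs 80), making Tl^3+ smaller. That makes Tl^3+ the one sitting a position late relative to where it belongs.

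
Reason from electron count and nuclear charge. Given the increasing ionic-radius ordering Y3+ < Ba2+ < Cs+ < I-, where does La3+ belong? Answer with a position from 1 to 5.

2

Electron counts and nuclear charges: Y3+: 36 e⁻, Z=39, La3+: 54 e⁻, Z=57, Ba2+: 54 e⁻, Z=56, Cs+: 54 e⁻, Z=55, I-: 54 e⁻, Z=53. Y3+ < La3+ (same group, period 5 vs 6); La3+ < Ba2+ (isoelectronic, higher Z=57 is smaller); Ba2+ < Cs+ (both 54 e⁻, Z=56>55); Cs+ < I- (isoelectronic, higher Z=55 is smaller).
With La3+ included the full order is Y3+ < La3+ < Ba2+ < Cs+ < I-, so it takes position 2.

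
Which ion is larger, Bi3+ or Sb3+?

Bi3+

These ions sit in one column with identical charge. Each step down the periodic table adds a principal shell, increasing the radius.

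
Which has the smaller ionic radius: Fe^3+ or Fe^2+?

Fe^3+

These are all Fe ions. Removing more electrons (higher positive charge) pulls the remaining electrons in closer, so Fe^3+ is smallest and Fe^2+ is largest.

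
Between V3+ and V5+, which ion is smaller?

V5+

These are all V ions. Removing more electrons (higher positive charge) pulls the remaining electrons in closer, so V5+ is smallest and V3+ is largest.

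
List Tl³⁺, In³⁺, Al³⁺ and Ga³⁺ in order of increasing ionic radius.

Al³⁺ < Ga³⁺ < In³⁺ < Tl³⁺

These ions sit in one column with identical charge. Each step down the periodic table adds a principal shell, increasing the radius.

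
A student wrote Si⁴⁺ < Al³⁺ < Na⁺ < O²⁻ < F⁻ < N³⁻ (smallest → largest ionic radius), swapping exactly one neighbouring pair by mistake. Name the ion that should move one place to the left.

F⁻

Scanning neighbour by neighbour, only O²⁻/F⁻ violates a trend: F⁻ and O²⁻ share 10 electrons; the higher nuclear charge on F (Z=9) contracts it more, so F⁻ < O²⁻. That makes F⁻ the one sitting a position late relative to where it belongs.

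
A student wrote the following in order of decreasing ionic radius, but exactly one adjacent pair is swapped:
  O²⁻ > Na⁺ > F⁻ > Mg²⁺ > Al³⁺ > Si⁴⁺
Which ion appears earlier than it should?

Na⁺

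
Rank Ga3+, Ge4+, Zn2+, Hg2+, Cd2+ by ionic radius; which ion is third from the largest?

Zn2+

Work out protons and electrons: Ge4+: 28 e⁻, Z=32, Ga3+: 28 e⁻, Z=31, Zn2+: 28 e⁻, Z=30, Cd2+: 46 e⁻, Z=48, Hg2+: 78 e⁻, Z=80. Ge4+ < Ga3+ (both 28 e⁻, Z=32>31); Ga3+ < Zn2+ (both 28 e⁻, Z=31>30); Zn2+ < Cd2+ (same group, period 4 vs 5); Cd2+ < Hg2+ (same group, period 5 vs 6).
So the order is Ge4+ < Ga3+ < Zn2+ < Cd2+ < Hg2+; the 3rd-largest ion is Zn2+.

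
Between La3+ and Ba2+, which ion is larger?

Ba2+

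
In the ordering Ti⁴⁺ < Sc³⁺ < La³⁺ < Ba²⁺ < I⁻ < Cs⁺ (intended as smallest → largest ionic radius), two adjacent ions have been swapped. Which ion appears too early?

Scanning neighbour by neighbour, only I⁻/Cs⁺ violates a trend: Cs⁺ and I⁻ share 54 electrons; the higher nuclear charge on Cs (Z=55) contracts it more, so Cs⁺ < I⁻. That makes I⁻ the one sitting a position early relative to where it belongs.

I⁻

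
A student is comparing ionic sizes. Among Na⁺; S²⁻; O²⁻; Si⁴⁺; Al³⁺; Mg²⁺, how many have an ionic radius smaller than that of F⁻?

4

Si⁴⁺: 10 e⁻, Z=14, Al³⁺: 10 e⁻, Z=13, Mg²⁺: 10 e⁻, Z=12, Na⁺: 10 e⁻, Z=11, F⁻: 10 e⁻, Z=9, O²⁻: 10 e⁻, Z=8, S²⁻: 18 e⁻, Z=16. Si⁴⁺ < Al³⁺ (both 10 e⁻, Z=14>13); Al³⁺ < Mg²⁺ (both 10 e⁻, Z=13>12); Mg²⁺ < Na⁺ (isoelectronic, higher Z=12 is smaller); Na⁺ < F⁻ (isoelectronic, higher Z=11 is smaller); F⁻ < O²⁻ (both 10 e⁻, Z=9>8); O²⁻ < S²⁻ (same group, period 2 vs 3).
Relative to F⁻, the ions that are smaller are Si⁴⁺, Al³⁺, Mg²⁺, Na⁺. So 4 are smaller.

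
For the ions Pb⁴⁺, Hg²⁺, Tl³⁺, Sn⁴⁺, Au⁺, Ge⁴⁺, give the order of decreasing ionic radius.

Au⁺ > Hg²⁺ > Tl³⁺ > Pb⁴⁺ > Sn⁴⁺ > Ge⁴⁺

Work out protons and electrons: Ge⁴⁺: 28 e⁻, Z=32, Sn⁴⁺: 46 e⁻, Z=50, Pb⁴⁺: 78 e⁻, Z=82, Tl³⁺: 78 e⁻, Z=81, Hg²⁺: 78 e⁻, Z=80, Au⁺: 78 e⁻, Z=79. Ge⁴⁺ < Sn⁴⁺ (same group, 1 shell fewer); Sn⁴⁺ < Pb⁴⁺ (same group, period 5 vs 6); Pb⁴⁺ < Tl³⁺ (isoelectronic, higher Z=82 is smaller); Tl³⁺ < Hg²⁺ (both 78 e⁻, Z=81>80); Hg²⁺ < Au⁺ (both 78 e⁻, Z=80>79).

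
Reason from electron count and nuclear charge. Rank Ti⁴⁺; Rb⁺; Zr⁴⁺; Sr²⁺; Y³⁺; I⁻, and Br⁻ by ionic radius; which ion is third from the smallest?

Ti⁴⁺ has 18 e⁻ (Z=22), Zr⁴⁺ has 36 e⁻ (Z=40), Y³⁺ has 36 e⁻ (Z=39), Sr²⁺ has 36 e⁻ (Z=38), Rb⁺ has 36 e⁻ (Z=37), Br⁻ has 36 e⁻ (Z=35), I⁻ has 54 e⁻ (Z=53). Ti⁴⁺ < Zr⁴⁺ (same group, 1 shell fewer); Zr⁴⁺ < Y³⁺ (isoelectronic, higher Z=40 is smaller); Y³⁺ < Sr²⁺ (isoelectronic, higher Z=39 is smaller); Sr²⁺ < Rb⁺ (isoelectronic, higher Z=38 is smaller); Rb⁺ < Br⁻ (isoelectronic, higher Z=37 is smaller); Br⁻ < I⁻ (same group, period 4 vs 5).
Full ascending order: Ti⁴⁺ < Zr⁴⁺ < Y³⁺ < Sr²⁺ < Rb⁺ < Br⁻ < I⁻. Counting from the smallest, position 3 is Y³⁺.

Y³⁺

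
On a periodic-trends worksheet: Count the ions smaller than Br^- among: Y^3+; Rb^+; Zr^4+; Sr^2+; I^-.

Work out protons and electrons: Zr^4+ has 36 e⁻ (Z=40), Y^3+ has 36 e⁻ (Z=39), Sr^2+ has 36 e⁻ (Z=38), Rb^+ has 36 e⁻ (Z=37), Br^- has 36 e⁻ (Z=35), I^- has 54 e⁻ (Z=53). Zr^4+ < Y^3+ (isoelectronic, higher Z=40 is smaller); Y^3+ < Sr^2+ (isoelectronic, higher Z=39 is smaller); Sr^2+ < Rb^+ (both 36 e⁻, Z=38>37); Rb^+ < Br^- (both 36 e⁻, Z=37>35); Br^- < I^- (same group, 1 shell fewer).
Placing each against Br^-: smaller — Zr^4+, Y^3+, Sr^2+, Rb^+; larger — I^-. So 4 are smaller.

4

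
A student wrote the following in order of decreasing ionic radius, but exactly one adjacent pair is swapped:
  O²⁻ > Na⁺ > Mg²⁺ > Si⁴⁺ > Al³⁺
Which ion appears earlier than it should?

Si⁴⁺

Compare adjacent ions: Si⁴⁺ and Al³⁺ share 10 electrons; the higher nuclear charge on Si (Z=14) contracts it more, so Si⁴⁺ < Al³⁺ — yet in this decreasing list Si⁴⁺ sits before Al³⁺. Nothing else is reversed, so Si⁴⁺ should move one place to the right.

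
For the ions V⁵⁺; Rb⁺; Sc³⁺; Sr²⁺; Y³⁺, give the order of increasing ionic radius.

Work out protons and electrons: V⁵⁺ (Z=23, 18 e⁻), Sc³⁺ (Z=21, 18 e⁻), Y³⁺ (Z=39, 36 e⁻), Sr²⁺ (Z=38, 36 e⁻), Rb⁺ (Z=37, 36 e⁻). V⁵⁺ < Sc³⁺ (both 18 e⁻, Z=23>21); Sc³⁺ < Y³⁺ (same group, period 4 vs 5); Y³⁺ < Sr²⁺ (both 36 e⁻, Z=39>38); Sr²⁺ < Rb⁺ (isoelectronic, higher Z=38 is smaller).

V⁵⁺ < Sc³⁺ < Y³⁺ < Sr²⁺ < Rb⁺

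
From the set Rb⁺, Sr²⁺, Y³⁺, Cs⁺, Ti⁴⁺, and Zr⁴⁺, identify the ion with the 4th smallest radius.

Ti⁴⁺ (Z=22, 18 e⁻), Zr⁴⁺ (Z=40, 36 e⁻), Y³⁺ (Z=39, 36 e⁻), Sr²⁺ (Z=38, 36 e⁻), Rb⁺ (Z=37, 36 e⁻), Cs⁺ (Z=55, 54 e⁻). Ti⁴⁺ < Zr⁴⁺ (same group, 1 shell fewer); Zr⁴⁺ < Y³⁺ (both 36 e⁻, Z=40>39); Y³⁺ < Sr²⁺ (isoelectronic, higher Z=39 is smaller); Sr²⁺ < Rb⁺ (both 36 e⁻, Z=38>37); Rb⁺ < Cs⁺ (same group, 1 shell fewer).
Full ascending order: Ti⁴⁺ < Zr⁴⁺ < Y³⁺ < Sr²⁺ < Rb⁺ < Cs⁺. Counting from the smallest, position 4 is Sr²⁺.

Sr²⁺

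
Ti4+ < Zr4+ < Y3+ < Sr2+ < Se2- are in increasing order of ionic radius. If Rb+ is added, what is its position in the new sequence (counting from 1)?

5

Electron counts and nuclear charges: Ti4+ (Z=22, 18 e⁻), Zr4+ (Z=40, 36 e⁻), Y3+ (Z=39, 36 e⁻), Sr2+ (Z=38, 36 e⁻), Rb+ (Z=37, 36 e⁻), Se2- (Z=34, 36 e⁻). Ti4+ < Zr4+ (same group, period 4 vs 5); Zr4+ < Y3+ (isoelectronic, higher Z=40 is smaller); Y3+ < Sr2+ (isoelectronic, higher Z=39 is smaller); Sr2+ < Rb+ (isoelectronic, higher Z=38 is smaller); Rb+ < Se2- (isoelectronic, higher Z=37 is smaller).
Merged order: Ti4+ < Zr4+ < Y3+ < Sr2+ < Rb+ < Se2- — Rb+ is number 5.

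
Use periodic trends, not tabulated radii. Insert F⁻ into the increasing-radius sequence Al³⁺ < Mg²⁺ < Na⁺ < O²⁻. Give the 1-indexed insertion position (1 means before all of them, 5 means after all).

All of these have 10 electrons (isoelectronic). With the same electron cloud, the ion with the most protons pulls it in tightest. Nuclear charges: Al³⁺ (Z=13), Mg²⁺ (Z=12), Na⁺ (Z=11), F⁻ (Z=9), O²⁻ (Z=8). Highest Z is smallest.
Putting F⁻ in gives Al³⁺ < Mg²⁺ < Na⁺ < F⁻ < O²⁻; it lands at slot 4.

4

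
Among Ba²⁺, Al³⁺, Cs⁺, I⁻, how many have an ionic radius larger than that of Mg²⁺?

3

Work out protons and electrons: Al³⁺: 10 e⁻, Z=13, Mg²⁺: 10 e⁻, Z=12, Ba²⁺: 54 e⁻, Z=56, Cs⁺: 54 e⁻, Z=55, I⁻: 54 e⁻, Z=53. Al³⁺ < Mg²⁺ (isoelectronic, higher Z=13 is smaller); Mg²⁺ < Ba²⁺ (same group, 3 shells fewer); Ba²⁺ < Cs⁺ (both 54 e⁻, Z=56>55); Cs⁺ < I⁻ (both 54 e⁻, Z=55>53).
Overall: Al³⁺ < Mg²⁺ < Ba²⁺ < Cs⁺ < I⁻. Mg²⁺ has 1 below it and 3 above. That's 3.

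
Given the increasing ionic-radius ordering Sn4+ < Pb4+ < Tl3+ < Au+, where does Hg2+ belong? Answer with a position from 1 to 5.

First list Z and electron count for each: Sn4+ has 46 e⁻ (Z=50), Pb4+ has 78 e⁻ (Z=82), Tl3+ has 78 e⁻ (Z=81), Hg2+ has 78 e⁻ (Z=80), Au+ has 78 e⁻ (Z=79). Sn4+ < Pb4+ (same group, 1 shell fewer); Pb4+ < Tl3+ (isoelectronic, higher Z=82 is smaller); Tl3+ < Hg2+ (both 78 e⁻, Z=81>80); Hg2+ < Au+ (both 78 e⁻, Z=80>79).
Merged order: Sn4+ < Pb4+ < Tl3+ < Hg2+ < Au+ — Hg2+ is number 4.

4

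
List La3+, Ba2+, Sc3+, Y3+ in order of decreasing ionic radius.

First list Z and electron count for each: Sc3+: 18 e⁻, Z=21, Y3+: 36 e⁻, Z=39, La3+: 54 e⁻, Z=57, Ba2+: 54 e⁻, Z=56. Sc3+ < Y3+ (same group, 1 shell fewer); Y3+ < La3+ (same group, period 5 vs 6); La3+ < Ba2+ (isoelectronic, higher Z=57 is smaller).

Ba2+ > La3+ > Y3+ > Sc3+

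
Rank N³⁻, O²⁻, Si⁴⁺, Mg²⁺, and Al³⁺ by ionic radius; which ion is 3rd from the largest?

Isoelectronic series (10 e⁻ each). Size is set by nuclear charge: more protons means a smaller ion. Si⁴⁺ (Z=14), Al³⁺ (Z=13), Mg²⁺ (Z=12), O²⁻ (Z=8), N³⁻ (Z=7).
Ordering: Si⁴⁺ < Al³⁺ < Mg²⁺ < O²⁻ < N³⁻. The 3rd largest is Mg²⁺.

Mg²⁺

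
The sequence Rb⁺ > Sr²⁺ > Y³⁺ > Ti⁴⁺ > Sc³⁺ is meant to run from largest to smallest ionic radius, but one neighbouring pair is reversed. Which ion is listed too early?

Scanning neighbour by neighbour, only Ti⁴⁺/Sc³⁺ violates a trend: Ti⁴⁺ and Sc³⁺ share 18 electrons; the higher nuclear charge on Ti (Z=22) contracts it more, so Ti⁴⁺ < Sc³⁺. That makes Ti⁴⁺ the one sitting a position early relative to where it belongs.

Ti⁴⁺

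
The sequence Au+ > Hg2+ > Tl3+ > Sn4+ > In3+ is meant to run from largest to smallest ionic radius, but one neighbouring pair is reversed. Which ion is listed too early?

The pair Sn4+, In3+ is the wrong way round — both have 46 electrons but Z(Sn)=50 > Z(In)=49, so Sn4+ should be the smaller of the two. All other adjacent pairs agree with periodic trends, so Sn4+ is the misplaced ion.

Sn4+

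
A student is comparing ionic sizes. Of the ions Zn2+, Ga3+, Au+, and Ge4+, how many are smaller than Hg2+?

3

Work out protons and electrons: Ge4+: 28 e⁻, Z=32, Ga3+: 28 e⁻, Z=31, Zn2+: 28 e⁻, Z=30, Hg2+: 78 e⁻, Z=80, Au+: 78 e⁻, Z=79. Ge4+ < Ga3+ (both 28 e⁻, Z=32>31); Ga3+ < Zn2+ (isoelectronic, higher Z=31 is smaller); Zn2+ < Hg2+ (same group, 2 shells fewer); Hg2+ < Au+ (isoelectronic, higher Z=80 is smaller).
Ordering all of them (including Hg2+) by radius gives Ge4+ < Ga3+ < Zn2+ < Hg2+ < Au+. So 3 are smaller.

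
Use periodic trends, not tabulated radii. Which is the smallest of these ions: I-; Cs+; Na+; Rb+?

Na+

Electron counts and nuclear charges: Na+: 10 e⁻, Z=11, Rb+: 36 e⁻, Z=37, Cs+: 54 e⁻, Z=55, I-: 54 e⁻, Z=53. Na+ < Rb+ (same group, period 3 vs 5); Rb+ < Cs+ (same group, 1 shell fewer); Cs+ < I- (isoelectronic, higher Z=55 is smaller).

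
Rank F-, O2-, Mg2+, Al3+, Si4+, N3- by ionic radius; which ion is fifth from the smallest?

These species are isoelectronic with 10 electrons. The only difference is the number of protons: Si4+ (Z=14), Al3+ (Z=13), Mg2+ (Z=12), F- (Z=9), O2- (Z=8), N3- (Z=7). The strongest nuclear pull (Si4+) gives the smallest ion.
Full ascending order: Si4+ < Al3+ < Mg2+ < F- < O2- < N3-. Counting from the smallest, position 5 is O2-.

O2-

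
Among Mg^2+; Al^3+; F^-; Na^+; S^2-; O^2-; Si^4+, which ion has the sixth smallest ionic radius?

O^2-

Si^4+ has 10 e⁻ (Z=14), Al^3+ has 10 e⁻ (Z=13), Mg^2+ has 10 e⁻ (Z=12), Na^+ has 10 e⁻ (Z=11), F^- has 10 e⁻ (Z=9), O^2- has 10 e⁻ (Z=8), S^2- has 18 e⁻ (Z=16). Si^4+ < Al^3+ (both 10 e⁻, Z=14>13); Al^3+ < Mg^2+ (both 10 e⁻, Z=13>12); Mg^2+ < Na^+ (isoelectronic, higher Z=12 is smaller); Na^+ < F^- (isoelectronic, higher Z=11 is smaller); F^- < O^2- (isoelectronic, higher Z=9 is smaller); O^2- < S^2- (same group, period 2 vs 3).
Full ascending order: Si^4+ < Al^3+ < Mg^2+ < Na^+ < F^- < O^2- < S^2-. Counting from the smallest, position 6 is O^2-.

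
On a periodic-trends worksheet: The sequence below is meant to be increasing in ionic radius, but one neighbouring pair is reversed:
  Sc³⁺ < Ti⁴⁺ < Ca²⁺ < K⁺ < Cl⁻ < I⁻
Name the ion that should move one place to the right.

Sc³⁺

Scanning neighbour by neighbour, only Sc³⁺/Ti⁴⁺ violates a trend: both have 18 electrons but Z(Ti)=22 > Z(Sc)=21, so Ti⁴⁺ should be the smaller of the two. That makes Sc³⁺ the one sitting a position early relative to where it belongs.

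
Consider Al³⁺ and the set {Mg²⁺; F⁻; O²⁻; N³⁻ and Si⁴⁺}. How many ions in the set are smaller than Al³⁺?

1

Each ion has 10 electrons. The ranking follows nuclear charge in reverse — greater Z gives a smaller radius. Si⁴⁺ (Z=14), Al³⁺ (Z=13), Mg²⁺ (Z=12), F⁻ (Z=9), O²⁻ (Z=8), N³⁻ (Z=7).
Overall: Si⁴⁺ < Al³⁺ < Mg²⁺ < F⁻ < O²⁻ < N³⁻. Al³⁺ has 1 below it and 4 above. That's 1.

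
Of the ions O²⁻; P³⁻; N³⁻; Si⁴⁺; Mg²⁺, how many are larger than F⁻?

3

Tabulating Z and e⁻: Si⁴⁺: 10 e⁻, Z=14, Mg²⁺: 10 e⁻, Z=12, F⁻: 10 e⁻, Z=9, O²⁻: 10 e⁻, Z=8, N³⁻: 10 e⁻, Z=7, P³⁻: 18 e⁻, Z=15. Si⁴⁺ < Mg²⁺ (both 10 e⁻, Z=14>12); Mg²⁺ < F⁻ (isoelectronic, higher Z=12 is smaller); F⁻ < O²⁻ (both 10 e⁻, Z=9>8); O²⁻ < N³⁻ (isoelectronic, higher Z=8 is smaller); N³⁻ < P³⁻ (same group, period 2 vs 3).
Relative to F⁻, the ions that are larger are O²⁻, N³⁻, P³⁻. So 3 are larger.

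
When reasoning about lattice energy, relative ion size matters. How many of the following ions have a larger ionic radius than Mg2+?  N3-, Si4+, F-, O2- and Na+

All of these have 10 electrons (isoelectronic). With the same electron cloud, the ion with the most protons pulls it in tightest. Nuclear charges: Si4+ (Z=14), Mg2+ (Z=12), Na+ (Z=11), F- (Z=9), O2- (Z=8), N3- (Z=7). Highest Z is smallest.
Placing each against Mg2+: smaller — Si4+; larger — Na+, F-, O2-, N3-. So 4 are larger.

4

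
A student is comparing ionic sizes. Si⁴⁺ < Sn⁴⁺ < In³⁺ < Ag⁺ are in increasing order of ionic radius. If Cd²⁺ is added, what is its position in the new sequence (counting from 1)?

Si⁴⁺: 10 e⁻, Z=14, Sn⁴⁺: 46 e⁻, Z=50, In³⁺: 46 e⁻, Z=49, Cd²⁺: 46 e⁻, Z=48, Ag⁺: 46 e⁻, Z=47. Si⁴⁺ < Sn⁴⁺ (same group, 2 shells fewer); Sn⁴⁺ < In³⁺ (both 46 e⁻, Z=50>49); In³⁺ < Cd²⁺ (isoelectronic, higher Z=49 is smaller); Cd²⁺ < Ag⁺ (both 46 e⁻, Z=48>47).
With Cd²⁺ included the full order is Si⁴⁺ < Sn⁴⁺ < In³⁺ < Cd²⁺ < Ag⁺, so it takes position 4.

4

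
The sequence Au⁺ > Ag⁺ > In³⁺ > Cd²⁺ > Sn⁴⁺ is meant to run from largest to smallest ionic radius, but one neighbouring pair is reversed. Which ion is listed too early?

In³⁺

The pair In³⁺, Cd²⁺ is the wrong way round — both have 46 electrons but Z(In)=49 > Z(Cd)=48, so In³⁺ should be the smaller of the two. All other adjacent pairs agree with periodic trends, so In³⁺ is the misplaced ion.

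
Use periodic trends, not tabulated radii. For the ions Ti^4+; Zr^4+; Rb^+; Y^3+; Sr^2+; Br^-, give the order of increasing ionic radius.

Work out protons and electrons: Ti^4+: 18 e⁻, Z=22, Zr^4+: 36 e⁻, Z=40, Y^3+: 36 e⁻, Z=39, Sr^2+: 36 e⁻, Z=38, Rb^+: 36 e⁻, Z=37, Br^-: 36 e⁻, Z=35. Ti^4+ < Zr^4+ (same group, 1 shell fewer); Zr^4+ < Y^3+ (isoelectronic, higher Z=40 is smaller); Y^3+ < Sr^2+ (isoelectronic, higher Z=39 is smaller); Sr^2+ < Rb^+ (both 36 e⁻, Z=38>37); Rb^+ < Br^- (isoelectronic, higher Z=37 is smaller).

Ti^4+ < Zr^4+ < Y^3+ < Sr^2+ < Rb^+ < Br^-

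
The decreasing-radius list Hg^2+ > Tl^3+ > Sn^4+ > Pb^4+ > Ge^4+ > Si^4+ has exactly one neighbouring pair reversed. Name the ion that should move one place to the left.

Pb^4+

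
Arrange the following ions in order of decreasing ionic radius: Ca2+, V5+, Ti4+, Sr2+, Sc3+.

Sr2+ > Ca2+ > Sc3+ > Ti4+ > V5+

V5+: 18 e⁻, Z=23, Ti4+: 18 e⁻, Z=22, Sc3+: 18 e⁻, Z=21, Ca2+: 18 e⁻, Z=20, Sr2+: 36 e⁻, Z=38. V5+ < Ti4+ (both 18 e⁻, Z=23>22); Ti4+ < Sc3+ (isoelectronic, higher Z=22 is smaller); Sc3+ < Ca2+ (isoelectronic, higher Z=21 is smaller); Ca2+ < Sr2+ (same group, period 4 vs 5).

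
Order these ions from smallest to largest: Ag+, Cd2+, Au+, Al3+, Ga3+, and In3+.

Al3+ < Ga3+ < In3+ < Cd2+ < Ag+ < Au+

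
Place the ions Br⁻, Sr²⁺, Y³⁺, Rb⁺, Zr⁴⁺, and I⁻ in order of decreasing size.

I⁻ > Br⁻ > Rb⁺ > Sr²⁺ > Y³⁺ > Zr⁴⁺

Work out protons and electrons: Zr⁴⁺ (Z=40, 36 e⁻), Y³⁺ (Z=39, 36 e⁻), Sr²⁺ (Z=38, 36 e⁻), Rb⁺ (Z=37, 36 e⁻), Br⁻ (Z=35, 36 e⁻), I⁻ (Z=53, 54 e⁻). Zr⁴⁺ < Y³⁺ (both 36 e⁻, Z=40>39); Y³⁺ < Sr²⁺ (isoelectronic, higher Z=39 is smaller); Sr²⁺ < Rb⁺ (isoelectronic, higher Z=38 is smaller); Rb⁺ < Br⁻ (isoelectronic, higher Z=37 is smaller); Br⁻ < I⁻ (same group, 1 shell fewer).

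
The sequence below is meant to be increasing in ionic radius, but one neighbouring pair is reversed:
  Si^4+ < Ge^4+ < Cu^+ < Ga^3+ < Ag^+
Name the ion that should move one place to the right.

Cu^+

The pair Cu^+, Ga^3+ is the wrong way round — both have 28 electrons but Z(Ga)=31 > Z(Cu)=29, so Ga^3+ should be the smaller of the two. All other adjacent pairs agree with periodic trends, so Cu^+ is the misplaced ion.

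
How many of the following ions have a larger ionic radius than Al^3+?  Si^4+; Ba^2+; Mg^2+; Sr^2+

Si^4+: 10 e⁻, Z=14, Al^3+: 10 e⁻, Z=13, Mg^2+: 10 e⁻, Z=12, Sr^2+: 36 e⁻, Z=38, Ba^2+: 54 e⁻, Z=56. Si^4+ < Al^3+ (both 10 e⁻, Z=14>13); Al^3+ < Mg^2+ (both 10 e⁻, Z=13>12); Mg^2+ < Sr^2+ (same group, 2 shells fewer); Sr^2+ < Ba^2+ (same group, period 5 vs 6).
Placing each against Al^3+: smaller — Si^4+; larger — Mg^2+, Sr^2+, Ba^2+. That's 3.

3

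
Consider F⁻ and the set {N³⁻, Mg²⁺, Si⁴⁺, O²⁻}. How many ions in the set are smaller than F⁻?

2

Isoelectronic series (10 e⁻ each). Size is set by nuclear charge: more protons means a smaller ion. Si⁴⁺ (Z=14), Mg²⁺ (Z=12), F⁻ (Z=9), O²⁻ (Z=8), N³⁻ (Z=7).
Ordering all of them (including F⁻) by radius gives Si⁴⁺ < Mg²⁺ < F⁻ < O²⁻ < N³⁻. So 2 are smaller.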